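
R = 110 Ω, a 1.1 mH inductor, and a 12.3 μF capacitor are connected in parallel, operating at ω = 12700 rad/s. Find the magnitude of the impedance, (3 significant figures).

X_L = ωL = 14.0 Ω
X_C = 1/(ωC) = 6.40 Ω
Parallel: admittances add. Y = 1/R + 1/(jωL) + jωC
Y = (0.00909 + j0.0846) S
|Y| = 0.0851 S → |Z| = 1/|Y| = 11.7 Ω, ∠Z = −∠Y = -83.9°

11.7 Ω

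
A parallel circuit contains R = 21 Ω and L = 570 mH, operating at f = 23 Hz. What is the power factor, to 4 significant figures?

ω = 2πf = 144.5 rad/s
X_L = ωL = 82.37 Ω
Parallel: admittances add. Y = 1/R + 1/(jωL)
Y = (0.04762 − j0.01214) S
|Y| = 0.04914 S → |Z| = 1/|Y| = 20.35 Ω, ∠Z = −∠Y = 14.30°
cos φ = cos(14.30°) = 0.9690

0.9690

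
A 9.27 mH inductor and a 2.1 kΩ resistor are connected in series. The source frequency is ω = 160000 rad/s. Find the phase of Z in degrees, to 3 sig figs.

X_L = ωL = 1480 Ω
Z = 2100 + j1480 Ω
|Z| = √(2100² + 1480²) = 2570 Ω
∠Z = arctan(1480/2100) = 35.2°

35.2°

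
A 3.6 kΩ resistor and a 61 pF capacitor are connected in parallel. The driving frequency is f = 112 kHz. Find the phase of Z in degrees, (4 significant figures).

-8.785°

ω = 2πf = 703700 rad/s
X_C = 1/(ωC) = 23300 Ω
Parallel: admittances add. Y = 1/R + jωC
Y = (0.0002778 + j4.293e-05) S
|Y| = 0.0002811 S → |Z| = 1/|Y| = 3558 Ω, ∠Z = −∠Y = -8.785°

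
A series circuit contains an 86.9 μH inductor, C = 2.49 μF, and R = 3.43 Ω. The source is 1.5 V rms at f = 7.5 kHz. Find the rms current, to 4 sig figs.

ω = 2πf = 47120 rad/s
X_L = ωL = 4.095 Ω
X_C = 1/(ωC) = 8.522 Ω
Net reactance X = X_L − X_C = -4.427 Ω
Z = 3.430 − j4.427 Ω
|Z| = √(3.430² + 4.427²) = 5.601 Ω
I = V/|Z| = 1.5/5.601 = 267.8 mA

267.8 mA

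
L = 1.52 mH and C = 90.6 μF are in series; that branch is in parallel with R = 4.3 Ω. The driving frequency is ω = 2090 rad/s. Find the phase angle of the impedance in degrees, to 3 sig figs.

X_L = ωL = 3.18 Ω
X_C = 1/(ωC) = 5.28 Ω
Branch 1: Z₁ = R = 4.30 Ω
Branch 2 (series LC): Z₂ = j(X_L − X_C) = −j2.10 Ω
Parallel: Z = Z₁Z₂/(Z₁+Z₂), |Z| = 1.89 Ω, ∠Z = -63.9°

-63.9°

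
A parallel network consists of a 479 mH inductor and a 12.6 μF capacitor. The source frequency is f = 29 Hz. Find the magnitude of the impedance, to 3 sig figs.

109 Ω

ω = 2πf = 182.2 rad/s
X_L = ωL = 87.3 Ω
X_C = 1/(ωC) = 436 Ω
Parallel: admittances add. Y = 1/(jωL) + jωC
Y = (0 − j0.00916) S
|Y| = 0.00916 S → |Z| = 1/|Y| = 109 Ω, ∠Z = −∠Y = 90.0°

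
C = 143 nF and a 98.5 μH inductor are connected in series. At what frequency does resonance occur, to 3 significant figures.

42.4 kHz

ω₀ = 1/√(LC) = 1/√(9.85e-05 × 1.43e-07) = 266400 rad/s
f₀ = ω₀/(2π) = 42.4 kHz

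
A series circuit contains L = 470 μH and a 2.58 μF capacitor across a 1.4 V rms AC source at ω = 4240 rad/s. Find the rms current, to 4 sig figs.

15.66 mA

X_L = ωL = 1.993 Ω
X_C = 1/(ωC) = 91.41 Ω
Net reactance X = X_L − X_C = -89.42 Ω
Z = − j89.42 Ω
|Z| = √(0² + 89.42²) = 89.42 Ω
I = V/|Z| = 1.4/89.42 = 15.66 mA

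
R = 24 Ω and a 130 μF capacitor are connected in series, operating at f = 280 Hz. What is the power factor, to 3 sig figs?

ω = 2πf = 1759 rad/s
X_C = 1/(ωC) = 4.37 Ω
Z = 24.0 − j4.37 Ω
|Z| = √(24.0² + 4.37²) = 24.4 Ω
∠Z = arctan(-4.37/24.0) = -10.3°
cos φ = cos(-10.3°) = 0.984

0.984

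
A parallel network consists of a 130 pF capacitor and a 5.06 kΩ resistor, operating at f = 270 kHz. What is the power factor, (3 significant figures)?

ω = 2πf = 1.696e+06 rad/s
X_C = 1/(ωC) = 4530 Ω
Parallel: admittances add. Y = 1/R + jωC
Y = (0.000198 + j0.000221) S
|Y| = 0.000296 S → |Z| = 1/|Y| = 3380 Ω, ∠Z = −∠Y = -48.1°
cos φ = cos(-48.1°) = 0.667

0.667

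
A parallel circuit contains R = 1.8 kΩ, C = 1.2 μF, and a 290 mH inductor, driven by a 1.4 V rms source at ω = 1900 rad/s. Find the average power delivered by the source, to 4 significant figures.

1.089 mW

X_L = ωL = 551.0 Ω
X_C = 1/(ωC) = 438.6 Ω
Parallel: admittances add. Y = 1/R + 1/(jωL) + jωC
Y = (0.0005556 + j0.0004651) S
|Y| = 0.0007246 S → |Z| = 1/|Y| = 1380 Ω, ∠Z = −∠Y = -39.94°
I = V/|Z| = 1.014 mA
P = VI cos φ = 1.4 × 0.001014 × cos(-39.94°) = 1.089 mW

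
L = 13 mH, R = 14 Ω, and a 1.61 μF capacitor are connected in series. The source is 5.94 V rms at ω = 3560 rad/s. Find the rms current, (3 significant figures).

X_L = ωL = 46.3 Ω
X_C = 1/(ωC) = 174 Ω
Net reactance X = X_L − X_C = -128 Ω
Z = 14.0 − j128 Ω
|Z| = √(14.0² + 128²) = 129 Ω
I = V/|Z| = 5.94/129 = 46.1 mA

46.1 mA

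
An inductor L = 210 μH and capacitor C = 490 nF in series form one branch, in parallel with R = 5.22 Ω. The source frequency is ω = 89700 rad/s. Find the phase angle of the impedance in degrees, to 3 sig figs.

-53.1°

X_L = ωL = 18.8 Ω
X_C = 1/(ωC) = 22.8 Ω
Branch 1: Z₁ = R = 5.22 Ω
Branch 2 (series LC): Z₂ = j(X_L − X_C) = −j3.91 Ω
Parallel: Z = Z₁Z₂/(Z₁+Z₂), |Z| = 3.13 Ω, ∠Z = -53.1°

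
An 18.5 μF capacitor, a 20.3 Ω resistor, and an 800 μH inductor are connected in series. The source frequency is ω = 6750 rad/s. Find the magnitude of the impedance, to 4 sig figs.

20.47 Ω

X_L = ωL = 5.400 Ω
X_C = 1/(ωC) = 8.008 Ω
Net reactance X = X_L − X_C = -2.608 Ω
Z = 20.30 − j2.608 Ω
|Z| = √(20.30² + 2.608²) = 20.47 Ω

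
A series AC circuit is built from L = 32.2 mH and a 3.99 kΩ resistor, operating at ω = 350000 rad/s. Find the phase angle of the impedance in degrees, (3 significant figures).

X_L = ωL = 11300 Ω
Z = 3990 + j11300 Ω
|Z| = √(3990² + 11300²) = 12000 Ω
∠Z = arctan(11300/3990) = 70.5°

70.5°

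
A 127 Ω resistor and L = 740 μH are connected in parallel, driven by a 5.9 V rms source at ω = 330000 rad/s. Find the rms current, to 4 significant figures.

X_L = ωL = 244.2 Ω
Parallel: admittances add. Y = 1/R + 1/(jωL)
Y = (0.007874 − j0.004095) S
|Y| = 0.008875 S → |Z| = 1/|Y| = 112.7 Ω, ∠Z = −∠Y = 27.48°
I = V/|Z| = 5.9/112.7 = 52.36 mA

52.36 mA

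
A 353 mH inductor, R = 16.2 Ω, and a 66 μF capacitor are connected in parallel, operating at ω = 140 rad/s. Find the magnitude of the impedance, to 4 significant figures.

15.95 Ω

X_L = ωL = 49.42 Ω
X_C = 1/(ωC) = 108.2 Ω
Parallel: admittances add. Y = 1/R + 1/(jωL) + jωC
Y = (0.06173 − j0.01099) S
|Y| = 0.06270 S → |Z| = 1/|Y| = 15.95 Ω, ∠Z = −∠Y = 10.10°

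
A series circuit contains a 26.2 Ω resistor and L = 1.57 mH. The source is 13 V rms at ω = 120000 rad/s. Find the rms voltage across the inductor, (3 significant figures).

X_L = ωL = 188 Ω
Z = 26.2 + j188 Ω
|Z| = √(26.2² + 188²) = 190 Ω
I = V/|Z| = 68.3 mA
V_L = I·|Z_L| = 0.0683 × 188 = 12.9 V

12.9 V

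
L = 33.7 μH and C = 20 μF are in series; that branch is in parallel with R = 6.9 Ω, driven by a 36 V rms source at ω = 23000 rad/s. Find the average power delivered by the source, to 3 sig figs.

X_L = ωL = 0.775 Ω
X_C = 1/(ωC) = 2.17 Ω
Branch 1: Z₁ = R = 6.90 Ω
Branch 2 (series LC): Z₂ = j(X_L − X_C) = −j1.40 Ω
Parallel: Z = Z₁Z₂/(Z₁+Z₂), |Z| = 1.37 Ω, ∠Z = -78.5°
I = V/|Z| = 26.3 A
P = VI cos φ = 36 × 26.3 × cos(-78.5°) = 188 W

188 W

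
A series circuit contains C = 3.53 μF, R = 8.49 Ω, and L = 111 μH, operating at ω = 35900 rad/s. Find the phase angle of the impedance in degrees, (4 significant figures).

-24.71°

X_L = ωL = 3.985 Ω
X_C = 1/(ωC) = 7.891 Ω
Net reactance X = X_L − X_C = -3.906 Ω
Z = 8.490 − j3.906 Ω
|Z| = √(8.490² + 3.906²) = 9.345 Ω
∠Z = arctan(-3.906/8.490) = -24.71°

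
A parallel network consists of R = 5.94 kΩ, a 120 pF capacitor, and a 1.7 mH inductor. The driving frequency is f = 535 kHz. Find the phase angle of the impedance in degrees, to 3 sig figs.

ω = 2πf = 3.362e+06 rad/s
X_L = ωL = 5710 Ω
X_C = 1/(ωC) = 2480 Ω
Parallel: admittances add. Y = 1/R + 1/(jωL) + jωC
Y = (0.000168 + j0.000228) S
|Y| = 0.000284 S → |Z| = 1/|Y| = 3520 Ω, ∠Z = −∠Y = -53.6°

-53.6°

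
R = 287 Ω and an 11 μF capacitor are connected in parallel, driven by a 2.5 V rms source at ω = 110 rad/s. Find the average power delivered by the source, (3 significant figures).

21.8 mW

X_C = 1/(ωC) = 826 Ω
Parallel: admittances add. Y = 1/R + jωC
Y = (0.00348 + j0.00121) S
|Y| = 0.00369 S → |Z| = 1/|Y| = 271 Ω, ∠Z = −∠Y = -19.2°
I = V/|Z| = 9.22 mA
P = VI cos φ = 2.5 × 0.00922 × cos(-19.2°) = 21.8 mW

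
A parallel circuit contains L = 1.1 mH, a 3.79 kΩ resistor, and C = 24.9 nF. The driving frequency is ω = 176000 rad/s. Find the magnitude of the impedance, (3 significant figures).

1210 Ω

X_L = ωL = 194 Ω
X_C = 1/(ωC) = 228 Ω
Parallel: admittances add. Y = 1/R + 1/(jωL) + jωC
Y = (0.000264 − j0.000783) S
|Y| = 0.000826 S → |Z| = 1/|Y| = 1210 Ω, ∠Z = −∠Y = 71.4°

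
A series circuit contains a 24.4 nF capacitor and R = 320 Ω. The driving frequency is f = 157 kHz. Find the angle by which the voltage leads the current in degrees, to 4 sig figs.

ω = 2πf = 986500 rad/s
X_C = 1/(ωC) = 41.55 Ω
Z = 320.0 − j41.55 Ω
|Z| = √(320.0² + 41.55²) = 322.7 Ω
∠Z = arctan(-41.55/320.0) = -7.397°

-7.397°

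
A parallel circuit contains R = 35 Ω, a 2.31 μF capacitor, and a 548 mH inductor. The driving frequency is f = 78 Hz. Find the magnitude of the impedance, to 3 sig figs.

34.9 Ω

ω = 2πf = 490.1 rad/s
X_L = ωL = 269 Ω
X_C = 1/(ωC) = 883 Ω
Parallel: admittances add. Y = 1/R + 1/(jωL) + jωC
Y = (0.0286 − j0.00259) S
|Y| = 0.0287 S → |Z| = 1/|Y| = 34.9 Ω, ∠Z = −∠Y = 5.18°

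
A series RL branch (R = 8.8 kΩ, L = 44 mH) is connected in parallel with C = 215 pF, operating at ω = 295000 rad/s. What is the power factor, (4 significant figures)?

X_L = ωL = 12980 Ω
X_C = 1/(ωC) = 15770 Ω
Branch 1 (R+jX_L): Z₁ = 8800 + j12980 Ω, |Z₁| = 15680 Ω
Branch 2 (−jX_C): Z₂ = −j15770 Ω
Parallel: Z = Z₁Z₂/(Z₁+Z₂), |Z| = 26790 Ω, ∠Z = -16.56°
cos φ = cos(-16.56°) = 0.9585

0.9585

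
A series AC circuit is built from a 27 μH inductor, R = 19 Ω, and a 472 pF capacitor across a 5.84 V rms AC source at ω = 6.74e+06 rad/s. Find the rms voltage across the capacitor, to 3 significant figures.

X_L = ωL = 182 Ω
X_C = 1/(ωC) = 314 Ω
Net reactance X = X_L − X_C = -132 Ω
Z = 19.0 − j132 Ω
|Z| = √(19.0² + 132²) = 134 Ω
I = V/|Z| = 43.7 mA
V_C = I·|Z_C| = 0.0437 × 314 = 13.7 V

13.7 V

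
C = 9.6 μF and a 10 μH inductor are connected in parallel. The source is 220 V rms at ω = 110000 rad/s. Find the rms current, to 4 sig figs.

X_L = ωL = 1.100 Ω
X_C = 1/(ωC) = 0.9470 Ω
Parallel: admittances add. Y = 1/(jωL) + jωC
Y = (0 + j0.1469) S
|Y| = 0.1469 S → |Z| = 1/|Y| = 6.807 Ω, ∠Z = −∠Y = -90.00°
I = V/|Z| = 220/6.807 = 32.32 A

32.32 A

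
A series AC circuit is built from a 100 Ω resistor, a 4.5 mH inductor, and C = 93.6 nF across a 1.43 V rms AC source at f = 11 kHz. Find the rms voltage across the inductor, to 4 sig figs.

ω = 2πf = 69120 rad/s
X_L = ωL = 311.0 Ω
X_C = 1/(ωC) = 154.6 Ω
Net reactance X = X_L − X_C = 156.4 Ω
Z = 100.0 + j156.4 Ω
|Z| = √(100.0² + 156.4²) = 185.7 Ω
I = V/|Z| = 7.702 mA
V_L = I·|Z_L| = 0.007702 × 311.0 = 2.395 V

2.395 V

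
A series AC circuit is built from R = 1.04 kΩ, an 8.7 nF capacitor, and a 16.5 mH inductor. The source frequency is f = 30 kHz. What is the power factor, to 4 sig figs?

0.3840

ω = 2πf = 188500 rad/s
X_L = ωL = 3110 Ω
X_C = 1/(ωC) = 609.8 Ω
Net reactance X = X_L − X_C = 2500 Ω
Z = 1040 + j2500 Ω
|Z| = √(1040² + 2500²) = 2708 Ω
∠Z = arctan(2500/1040) = 67.42°
cos φ = cos(67.42°) = 0.3840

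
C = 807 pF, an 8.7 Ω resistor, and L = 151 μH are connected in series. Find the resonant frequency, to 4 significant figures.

455.9 kHz

ω₀ = 1/√(LC) = 1/√(0.000151 × 8.07e-10) = 2.865e+06 rad/s
f₀ = ω₀/(2π) = 455.9 kHz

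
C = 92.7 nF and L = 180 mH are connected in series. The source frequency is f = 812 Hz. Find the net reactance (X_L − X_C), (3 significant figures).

ω = 2πf = 5102 rad/s
X_L = ωL = 918 Ω
X_C = 1/(ωC) = 2110 Ω
X = 918 − 2110 = -1200 Ω

-1200 Ω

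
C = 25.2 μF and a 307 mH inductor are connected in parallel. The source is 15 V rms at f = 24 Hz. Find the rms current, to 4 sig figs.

267.0 mA

ω = 2πf = 150.8 rad/s
X_L = ωL = 46.29 Ω
X_C = 1/(ωC) = 263.2 Ω
Parallel: admittances add. Y = 1/(jωL) + jωC
Y = (0 − j0.01780) S
|Y| = 0.01780 S → |Z| = 1/|Y| = 56.18 Ω, ∠Z = −∠Y = 90.00°
I = V/|Z| = 15/56.18 = 267.0 mA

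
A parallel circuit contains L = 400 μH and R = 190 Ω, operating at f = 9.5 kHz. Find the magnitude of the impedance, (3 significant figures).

ω = 2πf = 59690 rad/s
X_L = ωL = 23.9 Ω
Parallel: admittances add. Y = 1/R + 1/(jωL)
Y = (0.00526 − j0.0419) S
|Y| = 0.0422 S → |Z| = 1/|Y| = 23.7 Ω, ∠Z = −∠Y = 82.8°

23.7 Ω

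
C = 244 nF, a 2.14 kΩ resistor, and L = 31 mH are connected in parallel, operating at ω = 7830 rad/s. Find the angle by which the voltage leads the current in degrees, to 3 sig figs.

X_L = ωL = 243 Ω
X_C = 1/(ωC) = 523 Ω
Parallel: admittances add. Y = 1/R + 1/(jωL) + jωC
Y = (0.000467 − j0.00221) S
|Y| = 0.00226 S → |Z| = 1/|Y| = 443 Ω, ∠Z = −∠Y = 78.1°

78.1°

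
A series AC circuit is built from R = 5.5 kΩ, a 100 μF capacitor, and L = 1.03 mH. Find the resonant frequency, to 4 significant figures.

ω₀ = 1/√(LC) = 1/√(0.00103 × 0.0001) = 3116 rad/s
f₀ = ω₀/(2π) = 495.9 Hz

495.9 Hz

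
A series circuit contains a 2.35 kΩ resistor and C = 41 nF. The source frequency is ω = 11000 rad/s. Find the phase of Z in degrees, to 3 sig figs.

-43.3°

X_C = 1/(ωC) = 2220 Ω
Z = 2350 − j2220 Ω
|Z| = √(2350² + 2220²) = 3230 Ω
∠Z = arctan(-2220/2350) = -43.3°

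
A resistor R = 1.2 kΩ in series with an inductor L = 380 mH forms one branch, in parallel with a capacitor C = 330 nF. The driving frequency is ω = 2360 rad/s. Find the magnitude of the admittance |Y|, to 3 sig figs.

X_L = ωL = 897 Ω
X_C = 1/(ωC) = 1280 Ω
Branch 1 (R+jX_L): Z₁ = 1200 + j897 Ω, |Z₁| = 1500 Ω
Branch 2 (−jX_C): Z₂ = −j1280 Ω
Parallel: Z = Z₁Z₂/(Z₁+Z₂), |Z| = 1530 Ω, ∠Z = -35.3°
|Y| = 1/|Z| = 656 μS

656 μS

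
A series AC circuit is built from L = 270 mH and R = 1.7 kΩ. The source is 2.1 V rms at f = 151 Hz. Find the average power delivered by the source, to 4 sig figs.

ω = 2πf = 948.8 rad/s
X_L = ωL = 256.2 Ω
Z = 1700 + j256.2 Ω
|Z| = √(1700² + 256.2²) = 1719 Ω
∠Z = arctan(256.2/1700) = 8.569°
I = V/|Z| = 1.222 mA
P = VI cos φ = 2.1 × 0.001222 × cos(8.569°) = 2.537 mW

2.537 mW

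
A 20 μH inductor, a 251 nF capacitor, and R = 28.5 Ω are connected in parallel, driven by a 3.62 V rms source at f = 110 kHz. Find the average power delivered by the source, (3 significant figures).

ω = 2πf = 691200 rad/s
X_L = ωL = 13.8 Ω
X_C = 1/(ωC) = 5.76 Ω
Parallel: admittances add. Y = 1/R + 1/(jωL) + jωC
Y = (0.0351 + j0.101) S
|Y| = 0.107 S → |Z| = 1/|Y| = 9.34 Ω, ∠Z = −∠Y = -70.9°
I = V/|Z| = 388 mA
P = VI cos φ = 3.62 × 0.388 × cos(-70.9°) = 460 mW

460 mW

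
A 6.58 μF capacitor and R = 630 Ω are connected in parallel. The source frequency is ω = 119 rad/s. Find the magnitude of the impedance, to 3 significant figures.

565 Ω

X_C = 1/(ωC) = 1280 Ω
Parallel: admittances add. Y = 1/R + jωC
Y = (0.00159 + j0.000783) S
|Y| = 0.00177 S → |Z| = 1/|Y| = 565 Ω, ∠Z = −∠Y = -26.3°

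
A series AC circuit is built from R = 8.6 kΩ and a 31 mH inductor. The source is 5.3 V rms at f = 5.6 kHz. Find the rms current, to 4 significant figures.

611.4 μA

ω = 2πf = 35190 rad/s
X_L = ωL = 1091 Ω
Z = 8600 + j1091 Ω
|Z| = √(8600² + 1091²) = 8669 Ω
I = V/|Z| = 5.3/8669 = 611.4 μA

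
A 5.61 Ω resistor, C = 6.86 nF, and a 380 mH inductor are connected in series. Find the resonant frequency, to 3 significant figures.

3.12 kHz

ω₀ = 1/√(LC) = 1/√(0.38 × 6.86e-09) = 19590 rad/s
f₀ = ω₀/(2π) = 3.12 kHz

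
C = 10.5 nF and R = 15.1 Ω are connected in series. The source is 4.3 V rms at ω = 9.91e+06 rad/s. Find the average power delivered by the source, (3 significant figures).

871 mW

X_C = 1/(ωC) = 9.61 Ω
Z = 15.1 − j9.61 Ω
|Z| = √(15.1² + 9.61²) = 17.9 Ω
∠Z = arctan(-9.61/15.1) = -32.5°
I = V/|Z| = 240 mA
P = VI cos φ = 4.3 × 0.240 × cos(-32.5°) = 871 mW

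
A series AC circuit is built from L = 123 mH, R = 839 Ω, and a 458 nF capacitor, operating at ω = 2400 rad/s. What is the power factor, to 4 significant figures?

X_L = ωL = 295.2 Ω
X_C = 1/(ωC) = 909.8 Ω
Net reactance X = X_L − X_C = -614.6 Ω
Z = 839.0 − j614.6 Ω
|Z| = √(839.0² + 614.6²) = 1040 Ω
∠Z = arctan(-614.6/839.0) = -36.22°
cos φ = cos(-36.22°) = 0.8067

0.8067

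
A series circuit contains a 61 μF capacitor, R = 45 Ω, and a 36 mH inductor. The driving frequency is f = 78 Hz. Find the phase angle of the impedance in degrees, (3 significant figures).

-19.4°

ω = 2πf = 490.1 rad/s
X_L = ωL = 17.6 Ω
X_C = 1/(ωC) = 33.4 Ω
Net reactance X = X_L − X_C = -15.8 Ω
Z = 45.0 − j15.8 Ω
|Z| = √(45.0² + 15.8²) = 47.7 Ω
∠Z = arctan(-15.8/45.0) = -19.4°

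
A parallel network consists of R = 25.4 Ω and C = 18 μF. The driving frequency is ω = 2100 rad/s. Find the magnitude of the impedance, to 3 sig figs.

X_C = 1/(ωC) = 26.5 Ω
Parallel: admittances add. Y = 1/R + jωC
Y = (0.0394 + j0.0378) S
|Y| = 0.0546 S → |Z| = 1/|Y| = 18.3 Ω, ∠Z = −∠Y = -43.8°

18.3 Ω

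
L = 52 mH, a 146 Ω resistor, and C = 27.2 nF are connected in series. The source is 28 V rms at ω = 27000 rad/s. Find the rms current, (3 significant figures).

184 mA

X_L = ωL = 1400 Ω
X_C = 1/(ωC) = 1360 Ω
Net reactance X = X_L − X_C = 42.3 Ω
Z = 146 + j42.3 Ω
|Z| = √(146² + 42.3²) = 152 Ω
I = V/|Z| = 28/152 = 184 mA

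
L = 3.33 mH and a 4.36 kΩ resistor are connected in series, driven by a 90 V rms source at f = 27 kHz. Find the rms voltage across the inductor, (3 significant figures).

ω = 2πf = 169600 rad/s
X_L = ωL = 565 Ω
Z = 4360 + j565 Ω
|Z| = √(4360² + 565²) = 4400 Ω
I = V/|Z| = 20.5 mA
V_L = I·|Z_L| = 0.0205 × 565 = 11.6 V

11.6 V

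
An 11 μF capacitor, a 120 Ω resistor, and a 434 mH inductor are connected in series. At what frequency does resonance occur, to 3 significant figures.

ω₀ = 1/√(LC) = 1/√(0.434 × 1.1e-05) = 457.7 rad/s
f₀ = ω₀/(2π) = 72.8 Hz

72.8 Hz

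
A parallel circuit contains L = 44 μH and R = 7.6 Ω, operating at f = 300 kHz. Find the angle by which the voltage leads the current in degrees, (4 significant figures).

5.236°

ω = 2πf = 1.885e+06 rad/s
X_L = ωL = 82.94 Ω
Parallel: admittances add. Y = 1/R + 1/(jωL)
Y = (0.1316 − j0.01206) S
|Y| = 0.1321 S → |Z| = 1/|Y| = 7.568 Ω, ∠Z = −∠Y = 5.236°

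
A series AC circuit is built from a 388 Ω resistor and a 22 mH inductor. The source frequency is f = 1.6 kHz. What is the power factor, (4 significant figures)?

ω = 2πf = 10050 rad/s
X_L = ωL = 221.2 Ω
Z = 388.0 + j221.2 Ω
|Z| = √(388.0² + 221.2²) = 446.6 Ω
∠Z = arctan(221.2/388.0) = 29.68°
cos φ = cos(29.68°) = 0.8688

0.8688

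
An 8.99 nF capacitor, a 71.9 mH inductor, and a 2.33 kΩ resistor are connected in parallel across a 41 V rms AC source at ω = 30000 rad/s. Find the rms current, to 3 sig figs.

X_L = ωL = 2160 Ω
X_C = 1/(ωC) = 3710 Ω
Parallel: admittances add. Y = 1/R + 1/(jωL) + jωC
Y = (0.000429 − j0.000194) S
|Y| = 0.000471 S → |Z| = 1/|Y| = 2120 Ω, ∠Z = −∠Y = 24.3°
I = V/|Z| = 41/2120 = 19.3 mA

19.3 mA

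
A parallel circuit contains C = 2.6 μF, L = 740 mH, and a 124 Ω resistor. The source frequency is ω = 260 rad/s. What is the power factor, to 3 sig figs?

X_L = ωL = 192 Ω
X_C = 1/(ωC) = 1480 Ω
Parallel: admittances add. Y = 1/R + 1/(jωL) + jωC
Y = (0.00806 − j0.00452) S
|Y| = 0.00925 S → |Z| = 1/|Y| = 108 Ω, ∠Z = −∠Y = 29.3°
cos φ = cos(29.3°) = 0.872

0.872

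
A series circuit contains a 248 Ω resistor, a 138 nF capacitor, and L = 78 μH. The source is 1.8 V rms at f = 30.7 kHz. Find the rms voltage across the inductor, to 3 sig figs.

ω = 2πf = 192900 rad/s
X_L = ωL = 15.0 Ω
X_C = 1/(ωC) = 37.6 Ω
Net reactance X = X_L − X_C = -22.5 Ω
Z = 248 − j22.5 Ω
|Z| = √(248² + 22.5²) = 249 Ω
I = V/|Z| = 7.23 mA
V_L = I·|Z_L| = 0.00723 × 15.0 = 0.109 V

0.109 V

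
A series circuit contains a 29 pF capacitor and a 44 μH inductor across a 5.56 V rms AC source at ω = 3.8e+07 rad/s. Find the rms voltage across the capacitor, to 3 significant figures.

X_L = ωL = 1670 Ω
X_C = 1/(ωC) = 907 Ω
Net reactance X = X_L − X_C = 765 Ω
Z = j765 Ω
|Z| = √(0² + 765²) = 765 Ω
I = V/|Z| = 7.27 mA
V_C = I·|Z_C| = 0.00727 × 907 = 6.60 V

6.60 V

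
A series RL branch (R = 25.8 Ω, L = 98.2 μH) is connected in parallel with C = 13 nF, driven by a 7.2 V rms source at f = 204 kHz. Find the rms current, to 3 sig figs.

ω = 2πf = 1.282e+06 rad/s
X_L = ωL = 126 Ω
X_C = 1/(ωC) = 60.0 Ω
Branch 1 (R+jX_L): Z₁ = 25.8 + j126 Ω, |Z₁| = 128 Ω
Branch 2 (−jX_C): Z₂ = −j60.0 Ω
Parallel: Z = Z₁Z₂/(Z₁+Z₂), |Z| = 109 Ω, ∠Z = -80.2°
I = V/|Z| = 7.2/109 = 66.0 mA

66.0 mA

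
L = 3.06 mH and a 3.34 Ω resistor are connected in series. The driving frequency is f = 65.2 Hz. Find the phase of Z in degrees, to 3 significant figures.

ω = 2πf = 409.7 rad/s
X_L = ωL = 1.25 Ω
Z = 3.34 + j1.25 Ω
|Z| = √(3.34² + 1.25²) = 3.57 Ω
∠Z = arctan(1.25/3.34) = 20.6°

20.6°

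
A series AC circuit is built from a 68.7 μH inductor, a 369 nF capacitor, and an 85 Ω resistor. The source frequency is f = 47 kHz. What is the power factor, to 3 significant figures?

0.992

ω = 2πf = 295300 rad/s
X_L = ωL = 20.3 Ω
X_C = 1/(ωC) = 9.18 Ω
Net reactance X = X_L − X_C = 11.1 Ω
Z = 85.0 + j11.1 Ω
|Z| = √(85.0² + 11.1²) = 85.7 Ω
∠Z = arctan(11.1/85.0) = 7.45°
cos φ = cos(7.45°) = 0.992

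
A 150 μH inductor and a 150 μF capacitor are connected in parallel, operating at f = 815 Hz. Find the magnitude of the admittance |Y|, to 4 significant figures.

533.8 mS

ω = 2πf = 5121 rad/s
X_L = ωL = 0.7681 Ω
X_C = 1/(ωC) = 1.302 Ω
Parallel: admittances add. Y = 1/(jωL) + jωC
Y = (0 − j0.5338) S
|Y| = 0.5338 S → |Z| = 1/|Y| = 1.873 Ω, ∠Z = −∠Y = 90.00°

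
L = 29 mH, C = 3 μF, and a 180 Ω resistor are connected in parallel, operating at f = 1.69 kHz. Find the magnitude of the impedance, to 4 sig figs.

ω = 2πf = 10620 rad/s
X_L = ωL = 307.9 Ω
X_C = 1/(ωC) = 31.39 Ω
Parallel: admittances add. Y = 1/R + 1/(jωL) + jωC
Y = (0.005556 + j0.02861) S
|Y| = 0.02914 S → |Z| = 1/|Y| = 34.31 Ω, ∠Z = −∠Y = -79.01°

34.31 Ω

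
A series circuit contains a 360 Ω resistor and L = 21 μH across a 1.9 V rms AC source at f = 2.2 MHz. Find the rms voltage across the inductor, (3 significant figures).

ω = 2πf = 1.382e+07 rad/s
X_L = ωL = 290 Ω
Z = 360 + j290 Ω
|Z| = √(360² + 290²) = 462 Ω
I = V/|Z| = 4.11 mA
V_L = I·|Z_L| = 0.00411 × 290 = 1.19 V

1.19 V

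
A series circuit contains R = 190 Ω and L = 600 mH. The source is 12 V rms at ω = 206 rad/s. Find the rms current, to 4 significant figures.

X_L = ωL = 123.6 Ω
Z = 190.0 + j123.6 Ω
|Z| = √(190.0² + 123.6²) = 226.7 Ω
I = V/|Z| = 12/226.7 = 52.94 mA

52.94 mA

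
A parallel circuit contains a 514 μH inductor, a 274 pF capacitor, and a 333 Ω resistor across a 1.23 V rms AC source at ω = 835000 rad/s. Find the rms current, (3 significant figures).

X_L = ωL = 429 Ω
X_C = 1/(ωC) = 4370 Ω
Parallel: admittances add. Y = 1/R + 1/(jωL) + jωC
Y = (0.00300 − j0.00210) S
|Y| = 0.00367 S → |Z| = 1/|Y| = 273 Ω, ∠Z = −∠Y = 35.0°
I = V/|Z| = 1.23/273 = 4.51 mA

4.51 mA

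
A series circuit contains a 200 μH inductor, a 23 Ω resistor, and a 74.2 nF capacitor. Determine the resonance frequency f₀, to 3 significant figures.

ω₀ = 1/√(LC) = 1/√(0.0002 × 7.42e-08) = 259600 rad/s
f₀ = ω₀/(2π) = 41.3 kHz

41.3 kHz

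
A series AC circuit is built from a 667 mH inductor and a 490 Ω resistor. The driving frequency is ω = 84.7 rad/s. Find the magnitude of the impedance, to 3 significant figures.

X_L = ωL = 56.5 Ω
Z = 490 + j56.5 Ω
|Z| = √(490² + 56.5²) = 493 Ω

493 Ω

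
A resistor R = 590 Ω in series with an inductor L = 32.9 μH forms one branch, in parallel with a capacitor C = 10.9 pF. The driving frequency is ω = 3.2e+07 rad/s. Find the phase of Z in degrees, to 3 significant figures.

42.7°

X_L = ωL = 1050 Ω
X_C = 1/(ωC) = 2870 Ω
Branch 1 (R+jX_L): Z₁ = 590 + j1050 Ω, |Z₁| = 1210 Ω
Branch 2 (−jX_C): Z₂ = −j2870 Ω
Parallel: Z = Z₁Z₂/(Z₁+Z₂), |Z| = 1810 Ω, ∠Z = 42.7°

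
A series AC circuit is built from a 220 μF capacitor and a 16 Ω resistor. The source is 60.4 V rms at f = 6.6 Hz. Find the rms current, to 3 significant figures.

ω = 2πf = 41.47 rad/s
X_C = 1/(ωC) = 110 Ω
Z = 16.0 − j110 Ω
|Z| = √(16.0² + 110²) = 111 Ω
I = V/|Z| = 60.4/111 = 545 mA

545 mA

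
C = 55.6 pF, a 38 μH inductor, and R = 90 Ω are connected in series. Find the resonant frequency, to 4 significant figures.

3.463 MHz

ω₀ = 1/√(LC) = 1/√(3.8e-05 × 5.56e-11) = 2.176e+07 rad/s
f₀ = ω₀/(2π) = 3.463 MHz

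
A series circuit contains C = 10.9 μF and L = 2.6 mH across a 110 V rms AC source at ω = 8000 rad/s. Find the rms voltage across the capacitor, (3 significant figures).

135 V

X_L = ωL = 20.8 Ω
X_C = 1/(ωC) = 11.5 Ω
Net reactance X = X_L − X_C = 9.33 Ω
Z = j9.33 Ω
|Z| = √(0² + 9.33²) = 9.33 Ω
I = V/|Z| = 11.8 A
V_C = I·|Z_C| = 11.8 × 11.5 = 135 V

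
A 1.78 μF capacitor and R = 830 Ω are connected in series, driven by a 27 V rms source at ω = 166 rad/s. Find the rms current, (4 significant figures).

7.748 mA

X_C = 1/(ωC) = 3384 Ω
Z = 830.0 − j3384 Ω
|Z| = √(830.0² + 3384²) = 3485 Ω
I = V/|Z| = 27/3485 = 7.748 mA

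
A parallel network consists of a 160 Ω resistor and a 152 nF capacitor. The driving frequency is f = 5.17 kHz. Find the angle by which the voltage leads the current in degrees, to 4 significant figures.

-38.31°

ω = 2πf = 32480 rad/s
X_C = 1/(ωC) = 202.5 Ω
Parallel: admittances add. Y = 1/R + jωC
Y = (0.006250 + j0.004938) S
|Y| = 0.007965 S → |Z| = 1/|Y| = 125.5 Ω, ∠Z = −∠Y = -38.31°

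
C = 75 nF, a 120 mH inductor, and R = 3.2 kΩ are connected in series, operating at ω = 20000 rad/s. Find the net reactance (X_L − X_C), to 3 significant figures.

X_L = ωL = 2400 Ω
X_C = 1/(ωC) = 667 Ω
X = 2400 − 667 = 1730 Ω

1730 Ω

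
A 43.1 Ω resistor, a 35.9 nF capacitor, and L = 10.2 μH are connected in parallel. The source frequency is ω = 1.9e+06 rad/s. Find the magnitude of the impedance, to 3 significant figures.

35.0 Ω

X_L = ωL = 19.4 Ω
X_C = 1/(ωC) = 14.7 Ω
Parallel: admittances add. Y = 1/R + 1/(jωL) + jωC
Y = (0.0232 + j0.0166) S
|Y| = 0.0285 S → |Z| = 1/|Y| = 35.0 Ω, ∠Z = −∠Y = -35.6°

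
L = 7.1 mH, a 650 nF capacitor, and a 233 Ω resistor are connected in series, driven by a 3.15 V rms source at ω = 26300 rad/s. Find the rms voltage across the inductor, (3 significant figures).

X_L = ωL = 187 Ω
X_C = 1/(ωC) = 58.5 Ω
Net reactance X = X_L − X_C = 128 Ω
Z = 233 + j128 Ω
|Z| = √(233² + 128²) = 266 Ω
I = V/|Z| = 11.8 mA
V_L = I·|Z_L| = 0.0118 × 187 = 2.21 V

2.21 V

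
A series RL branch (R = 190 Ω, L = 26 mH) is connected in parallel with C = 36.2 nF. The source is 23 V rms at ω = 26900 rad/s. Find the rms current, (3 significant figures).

11.7 mA

X_L = ωL = 699 Ω
X_C = 1/(ωC) = 1030 Ω
Branch 1 (R+jX_L): Z₁ = 190 + j699 Ω, |Z₁| = 725 Ω
Branch 2 (−jX_C): Z₂ = −j1030 Ω
Parallel: Z = Z₁Z₂/(Z₁+Z₂), |Z| = 1970 Ω, ∠Z = 44.7°
I = V/|Z| = 23/1970 = 11.7 mA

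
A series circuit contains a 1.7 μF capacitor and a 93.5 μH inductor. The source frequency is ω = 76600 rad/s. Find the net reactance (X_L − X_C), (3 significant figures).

-0.517 Ω

X_L = ωL = 7.16 Ω
X_C = 1/(ωC) = 7.68 Ω
X = 7.16 − 7.68 = -0.517 Ω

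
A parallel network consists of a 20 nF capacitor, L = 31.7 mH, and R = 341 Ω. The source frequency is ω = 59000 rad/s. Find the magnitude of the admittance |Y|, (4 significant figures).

X_L = ωL = 1870 Ω
X_C = 1/(ωC) = 847.5 Ω
Parallel: admittances add. Y = 1/R + 1/(jωL) + jωC
Y = (0.002933 + j0.0006453) S
|Y| = 0.003003 S → |Z| = 1/|Y| = 333.0 Ω, ∠Z = −∠Y = -12.41°

3.003 mS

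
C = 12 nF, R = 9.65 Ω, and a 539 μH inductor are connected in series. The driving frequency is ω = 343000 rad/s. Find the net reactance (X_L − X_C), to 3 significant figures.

-58.1 Ω

X_L = ωL = 185 Ω
X_C = 1/(ωC) = 243 Ω
X = 185 − 243 = -58.1 Ω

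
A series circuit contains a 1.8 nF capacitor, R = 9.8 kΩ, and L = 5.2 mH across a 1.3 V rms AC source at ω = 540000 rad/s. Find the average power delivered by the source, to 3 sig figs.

167 μW

X_L = ωL = 2810 Ω
X_C = 1/(ωC) = 1030 Ω
Net reactance X = X_L − X_C = 1780 Ω
Z = 9800 + j1780 Ω
|Z| = √(9800² + 1780²) = 9960 Ω
∠Z = arctan(1780/9800) = 10.3°
I = V/|Z| = 131 μA
P = VI cos φ = 1.3 × 0.000131 × cos(10.3°) = 167 μW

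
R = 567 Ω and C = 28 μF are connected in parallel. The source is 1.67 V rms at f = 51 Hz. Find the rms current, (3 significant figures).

ω = 2πf = 320.4 rad/s
X_C = 1/(ωC) = 111 Ω
Parallel: admittances add. Y = 1/R + jωC
Y = (0.00176 + j0.00897) S
|Y| = 0.00914 S → |Z| = 1/|Y| = 109 Ω, ∠Z = −∠Y = -78.9°
I = V/|Z| = 1.67/109 = 15.3 mA

15.3 mA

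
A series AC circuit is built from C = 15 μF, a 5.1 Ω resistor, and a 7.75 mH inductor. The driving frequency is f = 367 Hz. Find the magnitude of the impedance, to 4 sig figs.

12.16 Ω

ω = 2πf = 2306 rad/s
X_L = ωL = 17.87 Ω
X_C = 1/(ωC) = 28.91 Ω
Net reactance X = X_L − X_C = -11.04 Ω
Z = 5.100 − j11.04 Ω
|Z| = √(5.100² + 11.04²) = 12.16 Ω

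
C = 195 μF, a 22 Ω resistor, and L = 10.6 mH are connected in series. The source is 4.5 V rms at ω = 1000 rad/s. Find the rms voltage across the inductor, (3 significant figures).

X_L = ωL = 10.6 Ω
X_C = 1/(ωC) = 5.13 Ω
Net reactance X = X_L − X_C = 5.47 Ω
Z = 22.0 + j5.47 Ω
|Z| = √(22.0² + 5.47²) = 22.7 Ω
I = V/|Z| = 198 mA
V_L = I·|Z_L| = 0.198 × 10.6 = 2.10 V

2.10 V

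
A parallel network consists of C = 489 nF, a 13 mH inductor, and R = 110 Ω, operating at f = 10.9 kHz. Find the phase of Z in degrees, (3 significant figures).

-74.3°

ω = 2πf = 68490 rad/s
X_L = ωL = 890 Ω
X_C = 1/(ωC) = 29.9 Ω
Parallel: admittances add. Y = 1/R + 1/(jωL) + jωC
Y = (0.00909 + j0.0324) S
|Y| = 0.0336 S → |Z| = 1/|Y| = 29.7 Ω, ∠Z = −∠Y = -74.3°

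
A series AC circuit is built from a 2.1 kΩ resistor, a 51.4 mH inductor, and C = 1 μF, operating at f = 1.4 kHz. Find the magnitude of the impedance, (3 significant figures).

ω = 2πf = 8796 rad/s
X_L = ωL = 452 Ω
X_C = 1/(ωC) = 114 Ω
Net reactance X = X_L − X_C = 338 Ω
Z = 2100 + j338 Ω
|Z| = √(2100² + 338²) = 2130 Ω

2130 Ω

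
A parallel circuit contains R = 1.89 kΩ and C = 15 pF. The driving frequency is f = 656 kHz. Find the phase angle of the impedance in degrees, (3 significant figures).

-6.66°

ω = 2πf = 4.122e+06 rad/s
X_C = 1/(ωC) = 16200 Ω
Parallel: admittances add. Y = 1/R + jωC
Y = (0.000529 + j6.18e-05) S
|Y| = 0.000533 S → |Z| = 1/|Y| = 1880 Ω, ∠Z = −∠Y = -6.66°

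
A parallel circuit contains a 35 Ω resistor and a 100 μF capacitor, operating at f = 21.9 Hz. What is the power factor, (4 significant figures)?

0.9010

ω = 2πf = 137.6 rad/s
X_C = 1/(ωC) = 72.67 Ω
Parallel: admittances add. Y = 1/R + jωC
Y = (0.02857 + j0.01376) S
|Y| = 0.03171 S → |Z| = 1/|Y| = 31.53 Ω, ∠Z = −∠Y = -25.72°
cos φ = cos(-25.72°) = 0.9010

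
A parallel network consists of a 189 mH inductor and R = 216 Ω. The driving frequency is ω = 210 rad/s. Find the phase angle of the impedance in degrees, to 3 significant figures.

79.6°

X_L = ωL = 39.7 Ω
Parallel: admittances add. Y = 1/R + 1/(jωL)
Y = (0.00463 − j0.0252) S
|Y| = 0.0256 S → |Z| = 1/|Y| = 39.0 Ω, ∠Z = −∠Y = 79.6°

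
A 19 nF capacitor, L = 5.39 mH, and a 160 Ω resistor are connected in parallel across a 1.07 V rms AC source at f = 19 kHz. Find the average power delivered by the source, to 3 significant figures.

7.16 mW

ω = 2πf = 119400 rad/s
X_L = ωL = 643 Ω
X_C = 1/(ωC) = 441 Ω
Parallel: admittances add. Y = 1/R + 1/(jωL) + jωC
Y = (0.00625 + j0.000714) S
|Y| = 0.00629 S → |Z| = 1/|Y| = 159 Ω, ∠Z = −∠Y = -6.52°
I = V/|Z| = 6.73 mA
P = VI cos φ = 1.07 × 0.00673 × cos(-6.52°) = 7.16 mW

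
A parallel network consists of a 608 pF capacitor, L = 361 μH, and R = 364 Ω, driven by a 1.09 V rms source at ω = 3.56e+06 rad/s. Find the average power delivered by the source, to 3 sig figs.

3.26 mW

X_L = ωL = 1290 Ω
X_C = 1/(ωC) = 462 Ω
Parallel: admittances add. Y = 1/R + 1/(jωL) + jωC
Y = (0.00275 + j0.00139) S
|Y| = 0.00308 S → |Z| = 1/|Y| = 325 Ω, ∠Z = −∠Y = -26.8°
I = V/|Z| = 3.35 mA
P = VI cos φ = 1.09 × 0.00335 × cos(-26.8°) = 3.26 mW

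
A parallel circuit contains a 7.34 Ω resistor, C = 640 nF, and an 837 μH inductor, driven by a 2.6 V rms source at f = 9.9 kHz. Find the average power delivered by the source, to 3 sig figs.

921 mW

ω = 2πf = 62200 rad/s
X_L = ωL = 52.1 Ω
X_C = 1/(ωC) = 25.1 Ω
Parallel: admittances add. Y = 1/R + 1/(jωL) + jωC
Y = (0.136 + j0.0206) S
|Y| = 0.138 S → |Z| = 1/|Y| = 7.26 Ω, ∠Z = −∠Y = -8.60°
I = V/|Z| = 358 mA
P = VI cos φ = 2.6 × 0.358 × cos(-8.60°) = 921 mW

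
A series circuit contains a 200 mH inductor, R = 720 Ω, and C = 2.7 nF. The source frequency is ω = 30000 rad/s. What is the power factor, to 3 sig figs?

X_L = ωL = 6000 Ω
X_C = 1/(ωC) = 12300 Ω
Net reactance X = X_L − X_C = -6350 Ω
Z = 720 − j6350 Ω
|Z| = √(720² + 6350²) = 6390 Ω
∠Z = arctan(-6350/720) = -83.5°
cos φ = cos(-83.5°) = 0.113

0.113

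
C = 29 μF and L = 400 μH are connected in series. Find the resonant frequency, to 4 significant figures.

ω₀ = 1/√(LC) = 1/√(0.0004 × 2.9e-05) = 9285 rad/s
f₀ = ω₀/(2π) = 1.478 kHz

1.478 kHz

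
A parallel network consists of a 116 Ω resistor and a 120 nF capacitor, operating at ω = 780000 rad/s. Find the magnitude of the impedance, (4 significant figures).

X_C = 1/(ωC) = 10.68 Ω
Parallel: admittances add. Y = 1/R + jωC
Y = (0.008621 + j0.09360) S
|Y| = 0.09400 S → |Z| = 1/|Y| = 10.64 Ω, ∠Z = −∠Y = -84.74°

10.64 Ω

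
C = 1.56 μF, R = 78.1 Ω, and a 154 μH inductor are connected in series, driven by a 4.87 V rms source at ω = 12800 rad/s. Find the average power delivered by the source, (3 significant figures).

X_L = ωL = 1.97 Ω
X_C = 1/(ωC) = 50.1 Ω
Net reactance X = X_L − X_C = -48.1 Ω
Z = 78.1 − j48.1 Ω
|Z| = √(78.1² + 48.1²) = 91.7 Ω
∠Z = arctan(-48.1/78.1) = -31.6°
I = V/|Z| = 53.1 mA
P = VI cos φ = 4.87 × 0.0531 × cos(-31.6°) = 220 mW

220 mW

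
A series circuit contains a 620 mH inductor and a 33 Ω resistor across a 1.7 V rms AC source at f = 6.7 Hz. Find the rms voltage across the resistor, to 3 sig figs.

1.33 V

ω = 2πf = 42.10 rad/s
X_L = ωL = 26.1 Ω
Z = 33.0 + j26.1 Ω
|Z| = √(33.0² + 26.1²) = 42.1 Ω
I = V/|Z| = 40.4 mA
V_R = I·|Z_R| = 0.0404 × 33.0 = 1.33 V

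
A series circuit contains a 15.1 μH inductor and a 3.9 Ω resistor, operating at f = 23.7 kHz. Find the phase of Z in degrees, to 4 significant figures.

ω = 2πf = 148900 rad/s
X_L = ωL = 2.249 Ω
Z = 3.900 + j2.249 Ω
|Z| = √(3.900² + 2.249²) = 4.502 Ω
∠Z = arctan(2.249/3.900) = 29.97°

29.97°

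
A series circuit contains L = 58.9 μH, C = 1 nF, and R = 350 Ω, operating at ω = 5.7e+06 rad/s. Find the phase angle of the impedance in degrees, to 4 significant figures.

24.61°

X_L = ωL = 335.7 Ω
X_C = 1/(ωC) = 175.4 Ω
Net reactance X = X_L − X_C = 160.3 Ω
Z = 350.0 + j160.3 Ω
|Z| = √(350.0² + 160.3²) = 385.0 Ω
∠Z = arctan(160.3/350.0) = 24.61°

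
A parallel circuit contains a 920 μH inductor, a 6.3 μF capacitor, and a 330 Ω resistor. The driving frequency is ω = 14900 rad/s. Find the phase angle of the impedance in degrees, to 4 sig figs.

X_L = ωL = 13.71 Ω
X_C = 1/(ωC) = 10.65 Ω
Parallel: admittances add. Y = 1/R + 1/(jωL) + jωC
Y = (0.003030 + j0.02092) S
|Y| = 0.02114 S → |Z| = 1/|Y| = 47.31 Ω, ∠Z = −∠Y = -81.76°

-81.76°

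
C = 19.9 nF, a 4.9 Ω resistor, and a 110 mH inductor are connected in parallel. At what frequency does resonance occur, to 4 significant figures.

ω₀ = 1/√(LC) = 1/√(0.11 × 1.99e-08) = 21370 rad/s
f₀ = ω₀/(2π) = 3.402 kHz

3.402 kHz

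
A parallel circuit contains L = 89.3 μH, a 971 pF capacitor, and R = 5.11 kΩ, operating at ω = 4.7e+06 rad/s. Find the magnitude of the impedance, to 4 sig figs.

X_L = ωL = 419.7 Ω
X_C = 1/(ωC) = 219.1 Ω
Parallel: admittances add. Y = 1/R + 1/(jωL) + jωC
Y = (0.0001957 + j0.002181) S
|Y| = 0.002190 S → |Z| = 1/|Y| = 456.6 Ω, ∠Z = −∠Y = -84.87°

456.6 Ω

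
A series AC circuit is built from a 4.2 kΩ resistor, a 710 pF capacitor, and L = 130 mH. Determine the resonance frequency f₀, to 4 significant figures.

ω₀ = 1/√(LC) = 1/√(0.13 × 7.1e-10) = 104100 rad/s
f₀ = ω₀/(2π) = 16.57 kHz

16.57 kHz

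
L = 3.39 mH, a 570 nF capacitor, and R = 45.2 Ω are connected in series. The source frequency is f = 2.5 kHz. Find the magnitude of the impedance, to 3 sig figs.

ω = 2πf = 15710 rad/s
X_L = ωL = 53.2 Ω
X_C = 1/(ωC) = 112 Ω
Net reactance X = X_L − X_C = -58.4 Ω
Z = 45.2 − j58.4 Ω
|Z| = √(45.2² + 58.4²) = 73.9 Ω

73.9 Ω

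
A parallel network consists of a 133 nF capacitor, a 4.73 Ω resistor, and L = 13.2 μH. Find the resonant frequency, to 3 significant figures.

120 kHz

ω₀ = 1/√(LC) = 1/√(1.32e-05 × 1.33e-07) = 754700 rad/s
f₀ = ω₀/(2π) = 120 kHz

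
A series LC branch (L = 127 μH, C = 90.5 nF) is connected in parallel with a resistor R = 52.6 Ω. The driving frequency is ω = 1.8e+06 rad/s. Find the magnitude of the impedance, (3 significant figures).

51.2 Ω

X_L = ωL = 229 Ω
X_C = 1/(ωC) = 6.14 Ω
Branch 1: Z₁ = R = 52.6 Ω
Branch 2 (series LC): Z₂ = j(X_L − X_C) = j222 Ω
Parallel: Z = Z₁Z₂/(Z₁+Z₂), |Z| = 51.2 Ω, ∠Z = 13.3°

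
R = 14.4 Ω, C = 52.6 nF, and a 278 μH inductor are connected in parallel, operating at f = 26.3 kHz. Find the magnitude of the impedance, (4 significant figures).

14.15 Ω

ω = 2πf = 165200 rad/s
X_L = ωL = 45.94 Ω
X_C = 1/(ωC) = 115.0 Ω
Parallel: admittances add. Y = 1/R + 1/(jωL) + jωC
Y = (0.06944 − j0.01308) S
|Y| = 0.07066 S → |Z| = 1/|Y| = 14.15 Ω, ∠Z = −∠Y = 10.66°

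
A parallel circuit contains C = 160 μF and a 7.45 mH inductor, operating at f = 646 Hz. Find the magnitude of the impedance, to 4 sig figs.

1.622 Ω

ω = 2πf = 4059 rad/s
X_L = ωL = 30.24 Ω
X_C = 1/(ωC) = 1.540 Ω
Parallel: admittances add. Y = 1/(jωL) + jωC
Y = (0 + j0.6164) S
|Y| = 0.6164 S → |Z| = 1/|Y| = 1.622 Ω, ∠Z = −∠Y = -90.00°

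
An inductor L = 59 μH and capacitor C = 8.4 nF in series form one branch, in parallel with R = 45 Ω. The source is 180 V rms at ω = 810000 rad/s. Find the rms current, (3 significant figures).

4.39 A

X_L = ωL = 47.8 Ω
X_C = 1/(ωC) = 147 Ω
Branch 1: Z₁ = R = 45.0 Ω
Branch 2 (series LC): Z₂ = j(X_L − X_C) = −j99.2 Ω
Parallel: Z = Z₁Z₂/(Z₁+Z₂), |Z| = 41.0 Ω, ∠Z = -24.4°
I = V/|Z| = 180/41.0 = 4.39 A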